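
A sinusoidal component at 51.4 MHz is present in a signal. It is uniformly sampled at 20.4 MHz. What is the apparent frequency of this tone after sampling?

51.4 MHz mod fs = 10.6 MHz.
10.6 MHz > fs/2 = 10.2 MHz, folds to fs − 10.6 MHz = 9.8 MHz.

9.8 MHz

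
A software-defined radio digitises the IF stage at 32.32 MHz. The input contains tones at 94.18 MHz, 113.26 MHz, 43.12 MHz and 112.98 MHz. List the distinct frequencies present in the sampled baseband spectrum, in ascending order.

2.78 MHz, 10.8 MHz, 16.02 MHz

fs/2 = 16.16 MHz.
94.18 MHz mod fs = 29.54 MHz.
29.54 MHz > fs/2 = 16.16 MHz, folds to fs − 29.54 MHz = 2.78 MHz.
113.26 MHz mod fs = 16.3 MHz.
16.3 MHz > fs/2 = 16.16 MHz, folds to fs − 16.3 MHz = 16.02 MHz.
43.12 MHz mod fs = 10.8 MHz.
10.8 MHz ≤ fs/2 = 16.16 MHz, appears at 10.8 MHz.
112.98 MHz mod fs = 16.02 MHz.
16.02 MHz ≤ fs/2 = 16.16 MHz, appears at 16.02 MHz.
Distinct values: {2.78 MHz, 10.8 MHz, 16.02 MHz}.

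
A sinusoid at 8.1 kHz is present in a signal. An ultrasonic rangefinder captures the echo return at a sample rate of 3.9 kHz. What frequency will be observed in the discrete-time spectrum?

0.3 kHz

8.1 kHz mod fs = 0.3 kHz.
0.3 kHz ≤ fs/2 = 1.95 kHz, appears at 0.3 kHz.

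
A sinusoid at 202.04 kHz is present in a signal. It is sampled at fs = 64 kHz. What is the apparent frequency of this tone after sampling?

10.04 kHz

202.04 kHz mod fs = 10.04 kHz.
10.04 kHz ≤ fs/2 = 32 kHz, appears at 10.04 kHz.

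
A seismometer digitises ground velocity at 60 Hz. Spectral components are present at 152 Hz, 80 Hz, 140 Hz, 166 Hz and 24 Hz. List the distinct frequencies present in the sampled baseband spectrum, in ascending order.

fs/2 = 30 Hz.
152 Hz mod fs = 32 Hz.
32 Hz > fs/2 = 30 Hz, folds to fs − 32 Hz = 28 Hz.
80 Hz mod fs = 20 Hz.
20 Hz ≤ fs/2 = 30 Hz, appears at 20 Hz.
140 Hz mod fs = 20 Hz.
20 Hz ≤ fs/2 = 30 Hz, appears at 20 Hz.
166 Hz mod fs = 46 Hz.
46 Hz > fs/2 = 30 Hz, folds to fs − 46 Hz = 14 Hz.
24 Hz ≤ fs/2 = 30 Hz, passes unchanged.
Distinct values: {14 Hz, 20 Hz, 24 Hz, 28 Hz}.

14 Hz, 20 Hz, 24 Hz, 28 Hz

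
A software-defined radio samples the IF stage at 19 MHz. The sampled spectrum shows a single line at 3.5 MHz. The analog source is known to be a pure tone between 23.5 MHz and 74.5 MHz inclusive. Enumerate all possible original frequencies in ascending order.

Frequencies that alias to 3.5 MHz are k·fs ± 3.5 MHz for integer k ≥ 0.
k=0: 3.5 MHz.
k=1: 15.5 MHz, 22.5 MHz.
k=2: 34.5 MHz, 41.5 MHz.
k=3: 53.5 MHz, 60.5 MHz.
k=4: 72.5 MHz, 79.5 MHz.
k=5: 91.5 MHz, 98.5 MHz.
Within [23.5 MHz, 74.5 MHz]: 34.5 MHz, 41.5 MHz, 53.5 MHz, 60.5 MHz, 72.5 MHz.

34.5 MHz, 41.5 MHz, 53.5 MHz, 60.5 MHz, 72.5 MHz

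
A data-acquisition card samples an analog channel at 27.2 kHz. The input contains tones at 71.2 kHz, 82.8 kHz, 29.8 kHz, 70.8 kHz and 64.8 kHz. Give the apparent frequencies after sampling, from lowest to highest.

1.2 kHz, 2.6 kHz, 10.4 kHz, 10.8 kHz

fs/2 = 13.6 kHz.
71.2 kHz mod fs = 16.8 kHz.
16.8 kHz > fs/2 = 13.6 kHz, folds to fs − 16.8 kHz = 10.4 kHz.
82.8 kHz mod fs = 1.2 kHz.
1.2 kHz ≤ fs/2 = 13.6 kHz, appears at 1.2 kHz.
29.8 kHz mod fs = 2.6 kHz.
2.6 kHz ≤ fs/2 = 13.6 kHz, appears at 2.6 kHz.
70.8 kHz mod fs = 16.4 kHz.
16.4 kHz > fs/2 = 13.6 kHz, folds to fs − 16.4 kHz = 10.8 kHz.
64.8 kHz mod fs = 10.4 kHz.
10.4 kHz ≤ fs/2 = 13.6 kHz, appears at 10.4 kHz.
Distinct values: {1.2 kHz, 2.6 kHz, 10.4 kHz, 10.8 kHz}.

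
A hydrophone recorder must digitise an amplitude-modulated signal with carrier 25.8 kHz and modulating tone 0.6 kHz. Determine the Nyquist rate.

52.8 kHz

AM sidebands sit at fc ± fm = 25.2 kHz and 26.4 kHz.
Highest-frequency component: 26.4 kHz.
Nyquist rate = 2 × 26.4 kHz = 52.8 kHz.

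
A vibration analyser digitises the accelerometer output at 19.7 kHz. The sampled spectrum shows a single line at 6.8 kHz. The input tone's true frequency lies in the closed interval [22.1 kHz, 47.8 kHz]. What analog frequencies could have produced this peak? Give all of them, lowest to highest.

Frequencies that alias to 6.8 kHz are k·fs ± 6.8 kHz for integer k ≥ 0.
k=0: 6.8 kHz.
k=1: 12.9 kHz, 26.5 kHz.
k=2: 32.6 kHz, 46.2 kHz.
k=3: 52.3 kHz, 65.9 kHz.
Within [22.1 kHz, 47.8 kHz]: 26.5 kHz, 32.6 kHz, 46.2 kHz.

26.5 kHz, 32.6 kHz, 46.2 kHz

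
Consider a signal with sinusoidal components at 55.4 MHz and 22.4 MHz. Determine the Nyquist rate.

Highest-frequency component: 55.4 MHz.
Nyquist rate = 2 × 55.4 MHz = 110.8 MHz.

110.8 MHz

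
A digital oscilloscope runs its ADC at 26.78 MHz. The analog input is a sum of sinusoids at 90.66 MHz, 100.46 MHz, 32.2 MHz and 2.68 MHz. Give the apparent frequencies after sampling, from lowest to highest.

fs/2 = 13.39 MHz.
90.66 MHz mod fs = 10.32 MHz.
10.32 MHz ≤ fs/2 = 13.39 MHz, appears at 10.32 MHz.
100.46 MHz mod fs = 20.12 MHz.
20.12 MHz > fs/2 = 13.39 MHz, folds to fs − 20.12 MHz = 6.66 MHz.
32.2 MHz mod fs = 5.42 MHz.
5.42 MHz ≤ fs/2 = 13.39 MHz, appears at 5.42 MHz.
2.68 MHz ≤ fs/2 = 13.39 MHz, passes unchanged.
Distinct values: {2.68 MHz, 5.42 MHz, 6.66 MHz, 10.32 MHz}.

2.68 MHz, 5.42 MHz, 6.66 MHz, 10.32 MHz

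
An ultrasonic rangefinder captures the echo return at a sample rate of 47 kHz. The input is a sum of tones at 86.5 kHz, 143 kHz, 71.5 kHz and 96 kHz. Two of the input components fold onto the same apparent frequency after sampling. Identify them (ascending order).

96 kHz, 143 kHz

fs/2 = 23.5 kHz.
86.5 kHz mod fs = 39.5 kHz.
39.5 kHz > fs/2 = 23.5 kHz, folds to fs − 39.5 kHz = 7.5 kHz.
143 kHz mod fs = 2 kHz.
2 kHz ≤ fs/2 = 23.5 kHz, appears at 2 kHz.
71.5 kHz mod fs = 24.5 kHz.
24.5 kHz > fs/2 = 23.5 kHz, folds to fs − 24.5 kHz = 22.5 kHz.
96 kHz mod fs = 2 kHz.
2 kHz ≤ fs/2 = 23.5 kHz, appears at 2 kHz.
96 kHz and 143 kHz both map to 2 kHz.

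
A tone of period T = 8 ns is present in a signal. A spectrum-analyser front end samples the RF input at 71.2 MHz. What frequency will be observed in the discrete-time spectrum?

17.4 MHz

T = 8 ns → f = 1/T = 125 MHz.
125 MHz mod fs = 53.8 MHz.
53.8 MHz > fs/2 = 35.6 MHz, folds to fs − 53.8 MHz = 17.4 MHz.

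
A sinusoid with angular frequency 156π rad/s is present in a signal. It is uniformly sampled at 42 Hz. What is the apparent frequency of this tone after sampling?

ω = 156π rad/s → f = ω/(2π) = 78 Hz.
78 Hz mod fs = 36 Hz.
36 Hz > fs/2 = 21 Hz, folds to fs − 36 Hz = 6 Hz.

6 Hz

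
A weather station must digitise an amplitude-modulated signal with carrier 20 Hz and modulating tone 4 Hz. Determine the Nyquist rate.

AM sidebands sit at fc ± fm = 16 Hz and 24 Hz.
Highest-frequency component: 24 Hz.
Nyquist rate = 2 × 24 Hz = 48 Hz.

48 Hz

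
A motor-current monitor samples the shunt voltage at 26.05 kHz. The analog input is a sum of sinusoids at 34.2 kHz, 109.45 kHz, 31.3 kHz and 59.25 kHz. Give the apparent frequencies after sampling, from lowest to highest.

fs/2 = 13.025 kHz.
34.2 kHz mod fs = 8.15 kHz.
8.15 kHz ≤ fs/2 = 13.025 kHz, appears at 8.15 kHz.
109.45 kHz mod fs = 5.25 kHz.
5.25 kHz ≤ fs/2 = 13.025 kHz, appears at 5.25 kHz.
31.3 kHz mod fs = 5.25 kHz.
5.25 kHz ≤ fs/2 = 13.025 kHz, appears at 5.25 kHz.
59.25 kHz mod fs = 7.15 kHz.
7.15 kHz ≤ fs/2 = 13.025 kHz, appears at 7.15 kHz.
Distinct values: {5.25 kHz, 7.15 kHz, 8.15 kHz}.

5.25 kHz, 7.15 kHz, 8.15 kHz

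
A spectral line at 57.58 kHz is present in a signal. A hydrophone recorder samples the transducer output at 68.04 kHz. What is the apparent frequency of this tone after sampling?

57.58 kHz > fs/2 = 34.02 kHz, folds to fs − 57.58 kHz = 10.46 kHz.

10.46 kHz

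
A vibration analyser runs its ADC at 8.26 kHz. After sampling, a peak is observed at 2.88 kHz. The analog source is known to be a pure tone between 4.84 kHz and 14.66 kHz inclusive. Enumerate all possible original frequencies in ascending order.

5.38 kHz, 11.14 kHz, 13.64 kHz

Frequencies that alias to 2.88 kHz are k·fs ± 2.88 kHz for integer k ≥ 0.
k=0: 2.88 kHz.
k=1: 5.38 kHz, 11.14 kHz.
k=2: 13.64 kHz, 19.4 kHz.
k=3: 21.9 kHz, 27.66 kHz.
Within [4.84 kHz, 14.66 kHz]: 5.38 kHz, 11.14 kHz, 13.64 kHz.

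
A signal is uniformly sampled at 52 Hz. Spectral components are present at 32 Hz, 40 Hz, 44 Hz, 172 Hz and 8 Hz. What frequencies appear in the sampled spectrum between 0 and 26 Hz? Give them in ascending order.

8 Hz, 12 Hz, 16 Hz, 20 Hz

fs/2 = 26 Hz.
32 Hz > fs/2 = 26 Hz, folds to fs − 32 Hz = 20 Hz.
40 Hz > fs/2 = 26 Hz, folds to fs − 40 Hz = 12 Hz.
44 Hz > fs/2 = 26 Hz, folds to fs − 44 Hz = 8 Hz.
172 Hz mod fs = 16 Hz.
16 Hz ≤ fs/2 = 26 Hz, appears at 16 Hz.
8 Hz ≤ fs/2 = 26 Hz, passes unchanged.
Distinct values: {8 Hz, 12 Hz, 16 Hz, 20 Hz}.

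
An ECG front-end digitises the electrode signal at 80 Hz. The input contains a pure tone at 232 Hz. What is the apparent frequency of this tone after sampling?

8 Hz

232 Hz mod fs = 72 Hz.
72 Hz > fs/2 = 40 Hz, folds to fs − 72 Hz = 8 Hz.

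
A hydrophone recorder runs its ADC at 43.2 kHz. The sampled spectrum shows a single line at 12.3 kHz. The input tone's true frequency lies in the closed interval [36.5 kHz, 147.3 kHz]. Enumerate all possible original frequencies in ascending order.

Frequencies that alias to 12.3 kHz are k·fs ± 12.3 kHz for integer k ≥ 0.
k=0: 12.3 kHz.
k=1: 30.9 kHz, 55.5 kHz.
k=2: 74.1 kHz, 98.7 kHz.
k=3: 117.3 kHz, 141.9 kHz.
k=4: 160.5 kHz, 185.1 kHz.
Within [36.5 kHz, 147.3 kHz]: 55.5 kHz, 74.1 kHz, 98.7 kHz, 117.3 kHz, 141.9 kHz.

55.5 kHz, 74.1 kHz, 98.7 kHz, 117.3 kHz, 141.9 kHz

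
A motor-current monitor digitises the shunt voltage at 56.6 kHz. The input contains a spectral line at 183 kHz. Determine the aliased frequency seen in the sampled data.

13.2 kHz

183 kHz mod fs = 13.2 kHz.
13.2 kHz ≤ fs/2 = 28.3 kHz, appears at 13.2 kHz.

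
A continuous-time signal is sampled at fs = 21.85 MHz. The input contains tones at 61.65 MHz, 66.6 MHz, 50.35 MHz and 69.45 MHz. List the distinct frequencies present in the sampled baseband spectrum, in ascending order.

fs/2 = 10.925 MHz.
61.65 MHz mod fs = 17.95 MHz.
17.95 MHz > fs/2 = 10.925 MHz, folds to fs − 17.95 MHz = 3.9 MHz.
66.6 MHz mod fs = 1.05 MHz.
1.05 MHz ≤ fs/2 = 10.925 MHz, appears at 1.05 MHz.
50.35 MHz mod fs = 6.65 MHz.
6.65 MHz ≤ fs/2 = 10.925 MHz, appears at 6.65 MHz.
69.45 MHz mod fs = 3.9 MHz.
3.9 MHz ≤ fs/2 = 10.925 MHz, appears at 3.9 MHz.
Distinct values: {1.05 MHz, 3.9 MHz, 6.65 MHz}.

1.05 MHz, 3.9 MHz, 6.65 MHz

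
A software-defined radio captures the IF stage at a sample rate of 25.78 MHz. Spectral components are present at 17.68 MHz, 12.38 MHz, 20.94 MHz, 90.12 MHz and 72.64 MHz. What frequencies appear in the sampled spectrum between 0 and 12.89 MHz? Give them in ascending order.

fs/2 = 12.89 MHz.
17.68 MHz > fs/2 = 12.89 MHz, folds to fs − 17.68 MHz = 8.1 MHz.
12.38 MHz ≤ fs/2 = 12.89 MHz, passes unchanged.
20.94 MHz > fs/2 = 12.89 MHz, folds to fs − 20.94 MHz = 4.84 MHz.
90.12 MHz mod fs = 12.78 MHz.
12.78 MHz ≤ fs/2 = 12.89 MHz, appears at 12.78 MHz.
72.64 MHz mod fs = 21.08 MHz.
21.08 MHz > fs/2 = 12.89 MHz, folds to fs − 21.08 MHz = 4.7 MHz.
Distinct values: {4.7 MHz, 4.84 MHz, 8.1 MHz, 12.38 MHz, 12.78 MHz}.

4.7 MHz, 4.84 MHz, 8.1 MHz, 12.38 MHz, 12.78 MHz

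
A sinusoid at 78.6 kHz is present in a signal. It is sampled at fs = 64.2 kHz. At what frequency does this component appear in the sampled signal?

78.6 kHz mod fs = 14.4 kHz.
14.4 kHz ≤ fs/2 = 32.1 kHz, appears at 14.4 kHz.

14.4 kHz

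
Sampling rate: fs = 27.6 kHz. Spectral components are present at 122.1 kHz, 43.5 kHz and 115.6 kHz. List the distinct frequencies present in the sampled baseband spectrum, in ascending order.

5.2 kHz, 11.7 kHz

fs/2 = 13.8 kHz.
122.1 kHz mod fs = 11.7 kHz.
11.7 kHz ≤ fs/2 = 13.8 kHz, appears at 11.7 kHz.
43.5 kHz mod fs = 15.9 kHz.
15.9 kHz > fs/2 = 13.8 kHz, folds to fs − 15.9 kHz = 11.7 kHz.
115.6 kHz mod fs = 5.2 kHz.
5.2 kHz ≤ fs/2 = 13.8 kHz, appears at 5.2 kHz.
Distinct values: {5.2 kHz, 11.7 kHz}.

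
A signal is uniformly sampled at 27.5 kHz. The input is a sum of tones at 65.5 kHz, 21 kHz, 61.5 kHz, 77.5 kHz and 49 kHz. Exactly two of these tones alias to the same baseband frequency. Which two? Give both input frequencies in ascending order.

fs/2 = 13.75 kHz.
65.5 kHz mod fs = 10.5 kHz.
10.5 kHz ≤ fs/2 = 13.75 kHz, appears at 10.5 kHz.
21 kHz > fs/2 = 13.75 kHz, folds to fs − 21 kHz = 6.5 kHz.
61.5 kHz mod fs = 6.5 kHz.
6.5 kHz ≤ fs/2 = 13.75 kHz, appears at 6.5 kHz.
77.5 kHz mod fs = 22.5 kHz.
22.5 kHz > fs/2 = 13.75 kHz, folds to fs − 22.5 kHz = 5 kHz.
49 kHz mod fs = 21.5 kHz.
21.5 kHz > fs/2 = 13.75 kHz, folds to fs − 21.5 kHz = 6 kHz.
21 kHz and 61.5 kHz both map to 6.5 kHz.

21 kHz, 61.5 kHz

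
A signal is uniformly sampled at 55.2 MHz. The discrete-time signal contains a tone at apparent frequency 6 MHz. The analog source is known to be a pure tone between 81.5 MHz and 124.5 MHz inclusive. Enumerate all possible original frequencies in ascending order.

Frequencies that alias to 6 MHz are k·fs ± 6 MHz for integer k ≥ 0.
k=0: 6 MHz.
k=1: 49.2 MHz, 61.2 MHz.
k=2: 104.4 MHz, 116.4 MHz.
k=3: 159.6 MHz, 171.6 MHz.
Within [81.5 MHz, 124.5 MHz]: 104.4 MHz, 116.4 MHz.

104.4 MHz, 116.4 MHz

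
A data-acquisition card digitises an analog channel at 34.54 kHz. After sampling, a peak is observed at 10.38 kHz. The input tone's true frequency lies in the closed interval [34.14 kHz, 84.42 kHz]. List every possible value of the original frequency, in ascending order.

44.92 kHz, 58.7 kHz, 79.46 kHz

Frequencies that alias to 10.38 kHz are k·fs ± 10.38 kHz for integer k ≥ 0.
k=0: 10.38 kHz.
k=1: 24.16 kHz, 44.92 kHz.
k=2: 58.7 kHz, 79.46 kHz.
k=3: 93.24 kHz, 114 kHz.
Within [34.14 kHz, 84.42 kHz]: 44.92 kHz, 58.7 kHz, 79.46 kHz.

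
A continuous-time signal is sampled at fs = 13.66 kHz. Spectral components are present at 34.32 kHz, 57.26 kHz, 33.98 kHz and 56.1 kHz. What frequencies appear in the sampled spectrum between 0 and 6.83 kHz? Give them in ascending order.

fs/2 = 6.83 kHz.
34.32 kHz mod fs = 7 kHz.
7 kHz > fs/2 = 6.83 kHz, folds to fs − 7 kHz = 6.66 kHz.
57.26 kHz mod fs = 2.62 kHz.
2.62 kHz ≤ fs/2 = 6.83 kHz, appears at 2.62 kHz.
33.98 kHz mod fs = 6.66 kHz.
6.66 kHz ≤ fs/2 = 6.83 kHz, appears at 6.66 kHz.
56.1 kHz mod fs = 1.46 kHz.
1.46 kHz ≤ fs/2 = 6.83 kHz, appears at 1.46 kHz.
Distinct values: {1.46 kHz, 2.62 kHz, 6.66 kHz}.

1.46 kHz, 2.62 kHz, 6.66 kHz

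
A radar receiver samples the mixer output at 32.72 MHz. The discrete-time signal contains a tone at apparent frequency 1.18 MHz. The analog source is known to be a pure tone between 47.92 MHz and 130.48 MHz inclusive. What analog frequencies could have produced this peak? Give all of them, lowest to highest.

64.26 MHz, 66.62 MHz, 96.98 MHz, 99.34 MHz, 129.7 MHz

Frequencies that alias to 1.18 MHz are k·fs ± 1.18 MHz for integer k ≥ 0.
k=0: 1.18 MHz.
k=1: 31.54 MHz, 33.9 MHz.
k=2: 64.26 MHz, 66.62 MHz.
k=3: 96.98 MHz, 99.34 MHz.
k=4: 129.7 MHz, 132.06 MHz.
k=5: 162.42 MHz, 164.78 MHz.
Within [47.92 MHz, 130.48 MHz]: 64.26 MHz, 66.62 MHz, 96.98 MHz, 99.34 MHz, 129.7 MHz.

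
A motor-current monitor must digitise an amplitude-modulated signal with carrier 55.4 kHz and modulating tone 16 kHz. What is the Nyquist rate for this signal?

142.8 kHz

AM sidebands sit at fc ± fm = 39.4 kHz and 71.4 kHz.
Highest-frequency component: 71.4 kHz.
Nyquist rate = 2 × 71.4 kHz = 142.8 kHz.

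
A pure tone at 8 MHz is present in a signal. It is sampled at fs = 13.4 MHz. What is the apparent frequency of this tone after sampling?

5.4 MHz

8 MHz > fs/2 = 6.7 MHz, folds to fs − 8 MHz = 5.4 MHz.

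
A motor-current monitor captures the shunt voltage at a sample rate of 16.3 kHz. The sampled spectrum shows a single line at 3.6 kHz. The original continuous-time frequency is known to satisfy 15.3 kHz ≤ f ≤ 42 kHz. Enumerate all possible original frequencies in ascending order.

19.9 kHz, 29 kHz, 36.2 kHz

Frequencies that alias to 3.6 kHz are k·fs ± 3.6 kHz for integer k ≥ 0.
k=0: 3.6 kHz.
k=1: 12.7 kHz, 19.9 kHz.
k=2: 29 kHz, 36.2 kHz.
k=3: 45.3 kHz, 52.5 kHz.
Within [15.3 kHz, 42 kHz]: 19.9 kHz, 29 kHz, 36.2 kHz.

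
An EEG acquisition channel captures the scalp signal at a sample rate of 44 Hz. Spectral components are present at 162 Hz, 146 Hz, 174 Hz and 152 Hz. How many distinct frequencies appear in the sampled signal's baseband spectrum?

fs/2 = 22 Hz.
162 Hz mod fs = 30 Hz.
30 Hz > fs/2 = 22 Hz, folds to fs − 30 Hz = 14 Hz.
146 Hz mod fs = 14 Hz.
14 Hz ≤ fs/2 = 22 Hz, appears at 14 Hz.
174 Hz mod fs = 42 Hz.
42 Hz > fs/2 = 22 Hz, folds to fs − 42 Hz = 2 Hz.
152 Hz mod fs = 20 Hz.
20 Hz ≤ fs/2 = 22 Hz, appears at 20 Hz.
Distinct values: {2 Hz, 14 Hz, 20 Hz} → 3.

3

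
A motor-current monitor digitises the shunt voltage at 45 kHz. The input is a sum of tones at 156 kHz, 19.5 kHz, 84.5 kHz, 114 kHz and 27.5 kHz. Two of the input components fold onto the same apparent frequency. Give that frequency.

21 kHz

fs/2 = 22.5 kHz.
156 kHz mod fs = 21 kHz.
21 kHz ≤ fs/2 = 22.5 kHz, appears at 21 kHz.
19.5 kHz ≤ fs/2 = 22.5 kHz, passes unchanged.
84.5 kHz mod fs = 39.5 kHz.
39.5 kHz > fs/2 = 22.5 kHz, folds to fs − 39.5 kHz = 5.5 kHz.
114 kHz mod fs = 24 kHz.
24 kHz > fs/2 = 22.5 kHz, folds to fs − 24 kHz = 21 kHz.
27.5 kHz > fs/2 = 22.5 kHz, folds to fs − 27.5 kHz = 17.5 kHz.
114 kHz and 156 kHz both map to 21 kHz.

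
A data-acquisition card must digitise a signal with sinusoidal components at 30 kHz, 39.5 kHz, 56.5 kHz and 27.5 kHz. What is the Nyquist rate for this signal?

113 kHz

Highest-frequency component: 56.5 kHz.
Nyquist rate = 2 × 56.5 kHz = 113 kHz.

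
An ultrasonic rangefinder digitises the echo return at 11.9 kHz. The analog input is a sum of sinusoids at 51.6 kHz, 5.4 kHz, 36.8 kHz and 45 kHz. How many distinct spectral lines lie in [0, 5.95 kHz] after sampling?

fs/2 = 5.95 kHz.
51.6 kHz mod fs = 4 kHz.
4 kHz ≤ fs/2 = 5.95 kHz, appears at 4 kHz.
5.4 kHz ≤ fs/2 = 5.95 kHz, passes unchanged.
36.8 kHz mod fs = 1.1 kHz.
1.1 kHz ≤ fs/2 = 5.95 kHz, appears at 1.1 kHz.
45 kHz mod fs = 9.3 kHz.
9.3 kHz > fs/2 = 5.95 kHz, folds to fs − 9.3 kHz = 2.6 kHz.
Distinct values: {1.1 kHz, 2.6 kHz, 4 kHz, 5.4 kHz} → 4.

4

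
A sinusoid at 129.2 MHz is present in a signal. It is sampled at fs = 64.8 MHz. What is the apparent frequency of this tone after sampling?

129.2 MHz mod fs = 64.4 MHz.
64.4 MHz > fs/2 = 32.4 MHz, folds to fs − 64.4 MHz = 0.4 MHz.

0.4 MHz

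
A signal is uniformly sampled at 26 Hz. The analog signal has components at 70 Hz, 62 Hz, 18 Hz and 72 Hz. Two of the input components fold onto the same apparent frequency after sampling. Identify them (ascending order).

fs/2 = 13 Hz.
70 Hz mod fs = 18 Hz.
18 Hz > fs/2 = 13 Hz, folds to fs − 18 Hz = 8 Hz.
62 Hz mod fs = 10 Hz.
10 Hz ≤ fs/2 = 13 Hz, appears at 10 Hz.
18 Hz > fs/2 = 13 Hz, folds to fs − 18 Hz = 8 Hz.
72 Hz mod fs = 20 Hz.
20 Hz > fs/2 = 13 Hz, folds to fs − 20 Hz = 6 Hz.
18 Hz and 70 Hz both map to 8 Hz.

18 Hz, 70 Hz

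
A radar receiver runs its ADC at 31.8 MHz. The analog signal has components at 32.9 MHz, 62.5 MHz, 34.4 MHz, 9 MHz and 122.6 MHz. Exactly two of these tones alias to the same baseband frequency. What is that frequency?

1.1 MHz

fs/2 = 15.9 MHz.
32.9 MHz mod fs = 1.1 MHz.
1.1 MHz ≤ fs/2 = 15.9 MHz, appears at 1.1 MHz.
62.5 MHz mod fs = 30.7 MHz.
30.7 MHz > fs/2 = 15.9 MHz, folds to fs − 30.7 MHz = 1.1 MHz.
34.4 MHz mod fs = 2.6 MHz.
2.6 MHz ≤ fs/2 = 15.9 MHz, appears at 2.6 MHz.
9 MHz ≤ fs/2 = 15.9 MHz, passes unchanged.
122.6 MHz mod fs = 27.2 MHz.
27.2 MHz > fs/2 = 15.9 MHz, folds to fs − 27.2 MHz = 4.6 MHz.
32.9 MHz and 62.5 MHz both map to 1.1 MHz.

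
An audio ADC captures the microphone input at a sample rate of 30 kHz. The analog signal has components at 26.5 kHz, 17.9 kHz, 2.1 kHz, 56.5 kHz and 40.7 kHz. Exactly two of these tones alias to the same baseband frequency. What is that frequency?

fs/2 = 15 kHz.
26.5 kHz > fs/2 = 15 kHz, folds to fs − 26.5 kHz = 3.5 kHz.
17.9 kHz > fs/2 = 15 kHz, folds to fs − 17.9 kHz = 12.1 kHz.
2.1 kHz ≤ fs/2 = 15 kHz, passes unchanged.
56.5 kHz mod fs = 26.5 kHz.
26.5 kHz > fs/2 = 15 kHz, folds to fs − 26.5 kHz = 3.5 kHz.
40.7 kHz mod fs = 10.7 kHz.
10.7 kHz ≤ fs/2 = 15 kHz, appears at 10.7 kHz.
26.5 kHz and 56.5 kHz both map to 3.5 kHz.

3.5 kHz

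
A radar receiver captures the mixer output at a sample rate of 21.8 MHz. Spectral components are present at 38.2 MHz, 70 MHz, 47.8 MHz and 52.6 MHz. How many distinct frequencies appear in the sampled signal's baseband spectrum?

4

fs/2 = 10.9 MHz.
38.2 MHz mod fs = 16.4 MHz.
16.4 MHz > fs/2 = 10.9 MHz, folds to fs − 16.4 MHz = 5.4 MHz.
70 MHz mod fs = 4.6 MHz.
4.6 MHz ≤ fs/2 = 10.9 MHz, appears at 4.6 MHz.
47.8 MHz mod fs = 4.2 MHz.
4.2 MHz ≤ fs/2 = 10.9 MHz, appears at 4.2 MHz.
52.6 MHz mod fs = 9 MHz.
9 MHz ≤ fs/2 = 10.9 MHz, appears at 9 MHz.
Distinct values: {4.2 MHz, 4.6 MHz, 5.4 MHz, 9 MHz} → 4.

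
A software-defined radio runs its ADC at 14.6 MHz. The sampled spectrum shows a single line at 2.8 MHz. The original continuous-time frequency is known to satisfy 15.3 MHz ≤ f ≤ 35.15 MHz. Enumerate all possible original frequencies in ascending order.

17.4 MHz, 26.4 MHz, 32 MHz

Frequencies that alias to 2.8 MHz are k·fs ± 2.8 MHz for integer k ≥ 0.
k=0: 2.8 MHz.
k=1: 11.8 MHz, 17.4 MHz.
k=2: 26.4 MHz, 32 MHz.
k=3: 41 MHz, 46.6 MHz.
Within [15.3 MHz, 35.15 MHz]: 17.4 MHz, 26.4 MHz, 32 MHz.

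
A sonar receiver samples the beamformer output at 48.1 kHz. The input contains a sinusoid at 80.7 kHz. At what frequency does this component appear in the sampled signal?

15.5 kHz

80.7 kHz mod fs = 32.6 kHz.
32.6 kHz > fs/2 = 24.05 kHz, folds to fs − 32.6 kHz = 15.5 kHz.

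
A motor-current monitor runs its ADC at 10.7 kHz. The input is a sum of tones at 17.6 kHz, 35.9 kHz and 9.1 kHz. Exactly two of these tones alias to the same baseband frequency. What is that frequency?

fs/2 = 5.35 kHz.
17.6 kHz mod fs = 6.9 kHz.
6.9 kHz > fs/2 = 5.35 kHz, folds to fs − 6.9 kHz = 3.8 kHz.
35.9 kHz mod fs = 3.8 kHz.
3.8 kHz ≤ fs/2 = 5.35 kHz, appears at 3.8 kHz.
9.1 kHz > fs/2 = 5.35 kHz, folds to fs − 9.1 kHz = 1.6 kHz.
17.6 kHz and 35.9 kHz both map to 3.8 kHz.

3.8 kHz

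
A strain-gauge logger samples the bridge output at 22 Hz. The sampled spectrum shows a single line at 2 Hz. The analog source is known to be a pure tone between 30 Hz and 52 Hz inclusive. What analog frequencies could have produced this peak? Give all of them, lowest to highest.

Frequencies that alias to 2 Hz are k·fs ± 2 Hz for integer k ≥ 0.
k=0: 2 Hz.
k=1: 20 Hz, 24 Hz.
k=2: 42 Hz, 46 Hz.
k=3: 64 Hz, 68 Hz.
Within [30 Hz, 52 Hz]: 42 Hz, 46 Hz.

42 Hz, 46 Hz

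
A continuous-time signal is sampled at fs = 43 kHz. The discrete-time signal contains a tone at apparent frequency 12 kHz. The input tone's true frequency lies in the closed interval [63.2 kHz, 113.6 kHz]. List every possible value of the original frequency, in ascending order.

Frequencies that alias to 12 kHz are k·fs ± 12 kHz for integer k ≥ 0.
k=0: 12 kHz.
k=1: 31 kHz, 55 kHz.
k=2: 74 kHz, 98 kHz.
k=3: 117 kHz, 141 kHz.
Within [63.2 kHz, 113.6 kHz]: 74 kHz, 98 kHz.

74 kHz, 98 kHz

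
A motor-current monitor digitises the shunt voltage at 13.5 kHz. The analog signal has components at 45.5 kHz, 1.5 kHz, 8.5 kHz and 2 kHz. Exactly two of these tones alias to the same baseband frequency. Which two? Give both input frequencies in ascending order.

fs/2 = 6.75 kHz.
45.5 kHz mod fs = 5 kHz.
5 kHz ≤ fs/2 = 6.75 kHz, appears at 5 kHz.
1.5 kHz ≤ fs/2 = 6.75 kHz, passes unchanged.
8.5 kHz > fs/2 = 6.75 kHz, folds to fs − 8.5 kHz = 5 kHz.
2 kHz ≤ fs/2 = 6.75 kHz, passes unchanged.
8.5 kHz and 45.5 kHz both map to 5 kHz.

8.5 kHz, 45.5 kHz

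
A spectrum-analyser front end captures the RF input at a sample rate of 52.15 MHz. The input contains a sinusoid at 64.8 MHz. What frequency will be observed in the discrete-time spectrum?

64.8 MHz mod fs = 12.65 MHz.
12.65 MHz ≤ fs/2 = 26.075 MHz, appears at 12.65 MHz.

12.65 MHz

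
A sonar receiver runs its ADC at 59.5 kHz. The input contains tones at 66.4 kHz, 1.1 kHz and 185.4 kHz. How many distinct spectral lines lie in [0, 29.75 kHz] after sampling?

fs/2 = 29.75 kHz.
66.4 kHz mod fs = 6.9 kHz.
6.9 kHz ≤ fs/2 = 29.75 kHz, appears at 6.9 kHz.
1.1 kHz ≤ fs/2 = 29.75 kHz, passes unchanged.
185.4 kHz mod fs = 6.9 kHz.
6.9 kHz ≤ fs/2 = 29.75 kHz, appears at 6.9 kHz.
Distinct values: {1.1 kHz, 6.9 kHz} → 2.

2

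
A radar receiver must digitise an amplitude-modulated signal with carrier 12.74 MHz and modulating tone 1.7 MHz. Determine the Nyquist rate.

AM sidebands sit at fc ± fm = 11.04 MHz and 14.44 MHz.
Highest-frequency component: 14.44 MHz.
Nyquist rate = 2 × 14.44 MHz = 28.88 MHz.

28.88 MHz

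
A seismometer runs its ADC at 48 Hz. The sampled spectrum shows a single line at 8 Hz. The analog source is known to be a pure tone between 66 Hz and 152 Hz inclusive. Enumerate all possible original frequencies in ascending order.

88 Hz, 104 Hz, 136 Hz, 152 Hz

Frequencies that alias to 8 Hz are k·fs ± 8 Hz for integer k ≥ 0.
k=0: 8 Hz.
k=1: 40 Hz, 56 Hz.
k=2: 88 Hz, 104 Hz.
k=3: 136 Hz, 152 Hz.
k=4: 184 Hz, 200 Hz.
Within [66 Hz, 152 Hz]: 88 Hz, 104 Hz, 136 Hz, 152 Hz.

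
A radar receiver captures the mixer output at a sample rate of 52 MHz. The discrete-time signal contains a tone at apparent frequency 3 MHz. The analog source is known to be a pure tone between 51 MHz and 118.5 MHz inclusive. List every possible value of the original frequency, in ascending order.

55 MHz, 101 MHz, 107 MHz

Frequencies that alias to 3 MHz are k·fs ± 3 MHz for integer k ≥ 0.
k=0: 3 MHz.
k=1: 49 MHz, 55 MHz.
k=2: 101 MHz, 107 MHz.
k=3: 153 MHz, 159 MHz.
Within [51 MHz, 118.5 MHz]: 55 MHz, 101 MHz, 107 MHz.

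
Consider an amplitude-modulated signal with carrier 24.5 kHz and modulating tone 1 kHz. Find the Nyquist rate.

AM sidebands sit at fc ± fm = 23.5 kHz and 25.5 kHz.
Highest-frequency component: 25.5 kHz.
Nyquist rate = 2 × 25.5 kHz = 51 kHz.

51 kHz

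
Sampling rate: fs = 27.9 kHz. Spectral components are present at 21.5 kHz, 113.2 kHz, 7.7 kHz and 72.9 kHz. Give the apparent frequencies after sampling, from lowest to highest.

1.6 kHz, 6.4 kHz, 7.7 kHz, 10.8 kHz

fs/2 = 13.95 kHz.
21.5 kHz > fs/2 = 13.95 kHz, folds to fs − 21.5 kHz = 6.4 kHz.
113.2 kHz mod fs = 1.6 kHz.
1.6 kHz ≤ fs/2 = 13.95 kHz, appears at 1.6 kHz.
7.7 kHz ≤ fs/2 = 13.95 kHz, passes unchanged.
72.9 kHz mod fs = 17.1 kHz.
17.1 kHz > fs/2 = 13.95 kHz, folds to fs − 17.1 kHz = 10.8 kHz.
Distinct values: {1.6 kHz, 6.4 kHz, 7.7 kHz, 10.8 kHz}.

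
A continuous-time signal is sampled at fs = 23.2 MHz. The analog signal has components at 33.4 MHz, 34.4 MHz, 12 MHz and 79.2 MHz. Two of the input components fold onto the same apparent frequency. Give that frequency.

fs/2 = 11.6 MHz.
33.4 MHz mod fs = 10.2 MHz.
10.2 MHz ≤ fs/2 = 11.6 MHz, appears at 10.2 MHz.
34.4 MHz mod fs = 11.2 MHz.
11.2 MHz ≤ fs/2 = 11.6 MHz, appears at 11.2 MHz.
12 MHz > fs/2 = 11.6 MHz, folds to fs − 12 MHz = 11.2 MHz.
79.2 MHz mod fs = 9.6 MHz.
9.6 MHz ≤ fs/2 = 11.6 MHz, appears at 9.6 MHz.
12 MHz and 34.4 MHz both map to 11.2 MHz.

11.2 MHz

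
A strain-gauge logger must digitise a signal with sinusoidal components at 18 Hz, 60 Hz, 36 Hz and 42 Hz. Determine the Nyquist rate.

120 Hz

Highest-frequency component: 60 Hz.
Nyquist rate = 2 × 60 Hz = 120 Hz.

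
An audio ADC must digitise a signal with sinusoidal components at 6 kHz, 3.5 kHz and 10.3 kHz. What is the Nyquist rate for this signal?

Highest-frequency component: 10.3 kHz.
Nyquist rate = 2 × 10.3 kHz = 20.6 kHz.

20.6 kHz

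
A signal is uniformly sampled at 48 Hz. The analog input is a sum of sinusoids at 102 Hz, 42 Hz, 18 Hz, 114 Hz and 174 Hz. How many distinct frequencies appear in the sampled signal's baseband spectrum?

fs/2 = 24 Hz.
102 Hz mod fs = 6 Hz.
6 Hz ≤ fs/2 = 24 Hz, appears at 6 Hz.
42 Hz > fs/2 = 24 Hz, folds to fs − 42 Hz = 6 Hz.
18 Hz ≤ fs/2 = 24 Hz, passes unchanged.
114 Hz mod fs = 18 Hz.
18 Hz ≤ fs/2 = 24 Hz, appears at 18 Hz.
174 Hz mod fs = 30 Hz.
30 Hz > fs/2 = 24 Hz, folds to fs − 30 Hz = 18 Hz.
Distinct values: {6 Hz, 18 Hz} → 2.

2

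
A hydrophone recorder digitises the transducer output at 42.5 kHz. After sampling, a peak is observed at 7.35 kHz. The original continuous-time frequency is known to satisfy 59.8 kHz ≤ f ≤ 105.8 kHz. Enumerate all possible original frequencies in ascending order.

77.65 kHz, 92.35 kHz

Frequencies that alias to 7.35 kHz are k·fs ± 7.35 kHz for integer k ≥ 0.
k=0: 7.35 kHz.
k=1: 35.15 kHz, 49.85 kHz.
k=2: 77.65 kHz, 92.35 kHz.
k=3: 120.15 kHz, 134.85 kHz.
Within [59.8 kHz, 105.8 kHz]: 77.65 kHz, 92.35 kHz.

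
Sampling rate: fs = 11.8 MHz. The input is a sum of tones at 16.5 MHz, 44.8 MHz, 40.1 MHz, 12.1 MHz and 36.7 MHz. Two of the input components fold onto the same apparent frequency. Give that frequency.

4.7 MHz

fs/2 = 5.9 MHz.
16.5 MHz mod fs = 4.7 MHz.
4.7 MHz ≤ fs/2 = 5.9 MHz, appears at 4.7 MHz.
44.8 MHz mod fs = 9.4 MHz.
9.4 MHz > fs/2 = 5.9 MHz, folds to fs − 9.4 MHz = 2.4 MHz.
40.1 MHz mod fs = 4.7 MHz.
4.7 MHz ≤ fs/2 = 5.9 MHz, appears at 4.7 MHz.
12.1 MHz mod fs = 0.3 MHz.
0.3 MHz ≤ fs/2 = 5.9 MHz, appears at 0.3 MHz.
36.7 MHz mod fs = 1.3 MHz.
1.3 MHz ≤ fs/2 = 5.9 MHz, appears at 1.3 MHz.
16.5 MHz and 40.1 MHz both map to 4.7 MHz.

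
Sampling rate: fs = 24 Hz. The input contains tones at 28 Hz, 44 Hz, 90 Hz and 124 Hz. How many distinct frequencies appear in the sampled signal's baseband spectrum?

2

fs/2 = 12 Hz.
28 Hz mod fs = 4 Hz.
4 Hz ≤ fs/2 = 12 Hz, appears at 4 Hz.
44 Hz mod fs = 20 Hz.
20 Hz > fs/2 = 12 Hz, folds to fs − 20 Hz = 4 Hz.
90 Hz mod fs = 18 Hz.
18 Hz > fs/2 = 12 Hz, folds to fs − 18 Hz = 6 Hz.
124 Hz mod fs = 4 Hz.
4 Hz ≤ fs/2 = 12 Hz, appears at 4 Hz.
Distinct values: {4 Hz, 6 Hz} → 2.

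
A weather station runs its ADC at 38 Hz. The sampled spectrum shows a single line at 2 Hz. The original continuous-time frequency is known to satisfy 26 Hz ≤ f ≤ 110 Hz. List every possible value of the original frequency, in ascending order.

36 Hz, 40 Hz, 74 Hz, 78 Hz

Frequencies that alias to 2 Hz are k·fs ± 2 Hz for integer k ≥ 0.
k=0: 2 Hz.
k=1: 36 Hz, 40 Hz.
k=2: 74 Hz, 78 Hz.
k=3: 112 Hz, 116 Hz.
Within [26 Hz, 110 Hz]: 36 Hz, 40 Hz, 74 Hz, 78 Hz.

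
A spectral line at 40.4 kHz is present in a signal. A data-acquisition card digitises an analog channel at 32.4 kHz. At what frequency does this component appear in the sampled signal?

8 kHz

40.4 kHz mod fs = 8 kHz.
8 kHz ≤ fs/2 = 16.2 kHz, appears at 8 kHz.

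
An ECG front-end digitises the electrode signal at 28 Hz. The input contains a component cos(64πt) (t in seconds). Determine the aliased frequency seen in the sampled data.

4 Hz

ω = 64π rad/s → f = ω/(2π) = 32 Hz.
32 Hz mod fs = 4 Hz.
4 Hz ≤ fs/2 = 14 Hz, appears at 4 Hz.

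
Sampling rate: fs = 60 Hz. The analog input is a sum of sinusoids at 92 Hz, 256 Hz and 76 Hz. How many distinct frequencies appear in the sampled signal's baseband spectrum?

fs/2 = 30 Hz.
92 Hz mod fs = 32 Hz.
32 Hz > fs/2 = 30 Hz, folds to fs − 32 Hz = 28 Hz.
256 Hz mod fs = 16 Hz.
16 Hz ≤ fs/2 = 30 Hz, appears at 16 Hz.
76 Hz mod fs = 16 Hz.
16 Hz ≤ fs/2 = 30 Hz, appears at 16 Hz.
Distinct values: {16 Hz, 28 Hz} → 2.

2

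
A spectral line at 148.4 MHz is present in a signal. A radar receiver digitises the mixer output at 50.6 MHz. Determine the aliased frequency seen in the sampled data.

148.4 MHz mod fs = 47.2 MHz.
47.2 MHz > fs/2 = 25.3 MHz, folds to fs − 47.2 MHz = 3.4 MHz.

3.4 MHz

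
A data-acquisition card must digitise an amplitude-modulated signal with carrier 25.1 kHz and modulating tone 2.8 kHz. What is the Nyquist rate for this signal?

AM sidebands sit at fc ± fm = 22.3 kHz and 27.9 kHz.
Highest-frequency component: 27.9 kHz.
Nyquist rate = 2 × 27.9 kHz = 55.8 kHz.

55.8 kHz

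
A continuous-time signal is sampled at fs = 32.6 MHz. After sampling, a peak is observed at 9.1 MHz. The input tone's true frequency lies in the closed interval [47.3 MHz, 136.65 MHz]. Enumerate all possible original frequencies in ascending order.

56.1 MHz, 74.3 MHz, 88.7 MHz, 106.9 MHz, 121.3 MHz

Frequencies that alias to 9.1 MHz are k·fs ± 9.1 MHz for integer k ≥ 0.
k=0: 9.1 MHz.
k=1: 23.5 MHz, 41.7 MHz.
k=2: 56.1 MHz, 74.3 MHz.
k=3: 88.7 MHz, 106.9 MHz.
k=4: 121.3 MHz, 139.5 MHz.
k=5: 153.9 MHz, 172.1 MHz.
Within [47.3 MHz, 136.65 MHz]: 56.1 MHz, 74.3 MHz, 88.7 MHz, 106.9 MHz, 121.3 MHz.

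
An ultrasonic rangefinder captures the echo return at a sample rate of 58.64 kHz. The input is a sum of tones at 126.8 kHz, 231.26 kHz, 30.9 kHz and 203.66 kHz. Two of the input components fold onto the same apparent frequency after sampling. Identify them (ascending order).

30.9 kHz, 203.66 kHz

fs/2 = 29.32 kHz.
126.8 kHz mod fs = 9.52 kHz.
9.52 kHz ≤ fs/2 = 29.32 kHz, appears at 9.52 kHz.
231.26 kHz mod fs = 55.34 kHz.
55.34 kHz > fs/2 = 29.32 kHz, folds to fs − 55.34 kHz = 3.3 kHz.
30.9 kHz > fs/2 = 29.32 kHz, folds to fs − 30.9 kHz = 27.74 kHz.
203.66 kHz mod fs = 27.74 kHz.
27.74 kHz ≤ fs/2 = 29.32 kHz, appears at 27.74 kHz.
30.9 kHz and 203.66 kHz both map to 27.74 kHz.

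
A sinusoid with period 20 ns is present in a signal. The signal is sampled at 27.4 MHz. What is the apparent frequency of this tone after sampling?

4.8 MHz

T = 20 ns → f = 1/T = 50 MHz.
50 MHz mod fs = 22.6 MHz.
22.6 MHz > fs/2 = 13.7 MHz, folds to fs − 22.6 MHz = 4.8 MHz.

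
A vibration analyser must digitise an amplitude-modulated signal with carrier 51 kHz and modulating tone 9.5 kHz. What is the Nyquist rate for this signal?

121 kHz

AM sidebands sit at fc ± fm = 41.5 kHz and 60.5 kHz.
Highest-frequency component: 60.5 kHz.
Nyquist rate = 2 × 60.5 kHz = 121 kHz.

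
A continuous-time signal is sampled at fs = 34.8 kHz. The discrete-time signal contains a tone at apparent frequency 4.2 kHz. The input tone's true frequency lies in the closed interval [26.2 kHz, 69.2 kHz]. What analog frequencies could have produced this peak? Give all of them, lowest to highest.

Frequencies that alias to 4.2 kHz are k·fs ± 4.2 kHz for integer k ≥ 0.
k=0: 4.2 kHz.
k=1: 30.6 kHz, 39 kHz.
k=2: 65.4 kHz, 73.8 kHz.
k=3: 100.2 kHz, 108.6 kHz.
Within [26.2 kHz, 69.2 kHz]: 30.6 kHz, 39 kHz, 65.4 kHz.

30.6 kHz, 39 kHz, 65.4 kHz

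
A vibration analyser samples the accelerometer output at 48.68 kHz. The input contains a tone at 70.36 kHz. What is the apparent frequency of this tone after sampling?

70.36 kHz mod fs = 21.68 kHz.
21.68 kHz ≤ fs/2 = 24.34 kHz, appears at 21.68 kHz.

21.68 kHz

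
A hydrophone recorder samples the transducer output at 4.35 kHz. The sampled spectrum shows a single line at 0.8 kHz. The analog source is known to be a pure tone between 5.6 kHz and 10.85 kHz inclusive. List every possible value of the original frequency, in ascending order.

7.9 kHz, 9.5 kHz

Frequencies that alias to 0.8 kHz are k·fs ± 0.8 kHz for integer k ≥ 0.
k=0: 0.8 kHz.
k=1: 3.55 kHz, 5.15 kHz.
k=2: 7.9 kHz, 9.5 kHz.
k=3: 12.25 kHz, 13.85 kHz.
Within [5.6 kHz, 10.85 kHz]: 7.9 kHz, 9.5 kHz.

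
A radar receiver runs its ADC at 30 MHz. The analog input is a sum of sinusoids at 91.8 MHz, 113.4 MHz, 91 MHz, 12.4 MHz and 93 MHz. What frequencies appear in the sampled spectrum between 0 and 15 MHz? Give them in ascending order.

fs/2 = 15 MHz.
91.8 MHz mod fs = 1.8 MHz.
1.8 MHz ≤ fs/2 = 15 MHz, appears at 1.8 MHz.
113.4 MHz mod fs = 23.4 MHz.
23.4 MHz > fs/2 = 15 MHz, folds to fs − 23.4 MHz = 6.6 MHz.
91 MHz mod fs = 1 MHz.
1 MHz ≤ fs/2 = 15 MHz, appears at 1 MHz.
12.4 MHz ≤ fs/2 = 15 MHz, passes unchanged.
93 MHz mod fs = 3 MHz.
3 MHz ≤ fs/2 = 15 MHz, appears at 3 MHz.
Distinct values: {1 MHz, 1.8 MHz, 3 MHz, 6.6 MHz, 12.4 MHz}.

1 MHz, 1.8 MHz, 3 MHz, 6.6 MHz, 12.4 MHz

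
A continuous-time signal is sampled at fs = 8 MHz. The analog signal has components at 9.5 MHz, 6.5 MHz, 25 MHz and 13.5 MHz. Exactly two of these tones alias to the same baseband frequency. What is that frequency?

fs/2 = 4 MHz.
9.5 MHz mod fs = 1.5 MHz.
1.5 MHz ≤ fs/2 = 4 MHz, appears at 1.5 MHz.
6.5 MHz > fs/2 = 4 MHz, folds to fs − 6.5 MHz = 1.5 MHz.
25 MHz mod fs = 1 MHz.
1 MHz ≤ fs/2 = 4 MHz, appears at 1 MHz.
13.5 MHz mod fs = 5.5 MHz.
5.5 MHz > fs/2 = 4 MHz, folds to fs − 5.5 MHz = 2.5 MHz.
6.5 MHz and 9.5 MHz both map to 1.5 MHz.

1.5 MHz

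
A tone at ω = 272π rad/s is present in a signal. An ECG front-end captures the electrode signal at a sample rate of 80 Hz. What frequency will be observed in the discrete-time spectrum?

24 Hz

ω = 272π rad/s → f = ω/(2π) = 136 Hz.
136 Hz mod fs = 56 Hz.
56 Hz > fs/2 = 40 Hz, folds to fs − 56 Hz = 24 Hz.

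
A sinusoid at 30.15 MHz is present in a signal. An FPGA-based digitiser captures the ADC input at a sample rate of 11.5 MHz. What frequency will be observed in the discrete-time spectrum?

4.35 MHz

30.15 MHz mod fs = 7.15 MHz.
7.15 MHz > fs/2 = 5.75 MHz, folds to fs − 7.15 MHz = 4.35 MHz.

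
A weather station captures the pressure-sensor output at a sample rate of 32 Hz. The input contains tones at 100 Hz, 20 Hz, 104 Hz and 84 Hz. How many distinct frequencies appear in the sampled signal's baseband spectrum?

3

fs/2 = 16 Hz.
100 Hz mod fs = 4 Hz.
4 Hz ≤ fs/2 = 16 Hz, appears at 4 Hz.
20 Hz > fs/2 = 16 Hz, folds to fs − 20 Hz = 12 Hz.
104 Hz mod fs = 8 Hz.
8 Hz ≤ fs/2 = 16 Hz, appears at 8 Hz.
84 Hz mod fs = 20 Hz.
20 Hz > fs/2 = 16 Hz, folds to fs − 20 Hz = 12 Hz.
Distinct values: {4 Hz, 8 Hz, 12 Hz} → 3.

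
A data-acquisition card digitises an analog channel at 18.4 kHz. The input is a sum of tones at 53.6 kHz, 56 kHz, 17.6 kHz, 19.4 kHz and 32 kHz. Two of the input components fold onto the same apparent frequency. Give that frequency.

fs/2 = 9.2 kHz.
53.6 kHz mod fs = 16.8 kHz.
16.8 kHz > fs/2 = 9.2 kHz, folds to fs − 16.8 kHz = 1.6 kHz.
56 kHz mod fs = 0.8 kHz.
0.8 kHz ≤ fs/2 = 9.2 kHz, appears at 0.8 kHz.
17.6 kHz > fs/2 = 9.2 kHz, folds to fs − 17.6 kHz = 0.8 kHz.
19.4 kHz mod fs = 1 kHz.
1 kHz ≤ fs/2 = 9.2 kHz, appears at 1 kHz.
32 kHz mod fs = 13.6 kHz.
13.6 kHz > fs/2 = 9.2 kHz, folds to fs − 13.6 kHz = 4.8 kHz.
17.6 kHz and 56 kHz both map to 0.8 kHz.

0.8 kHz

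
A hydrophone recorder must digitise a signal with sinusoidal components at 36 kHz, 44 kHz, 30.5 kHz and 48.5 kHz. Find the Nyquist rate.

97 kHz

Highest-frequency component: 48.5 kHz.
Nyquist rate = 2 × 48.5 kHz = 97 kHz.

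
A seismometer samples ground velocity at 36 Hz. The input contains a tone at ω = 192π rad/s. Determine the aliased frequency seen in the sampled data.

12 Hz

ω = 192π rad/s → f = ω/(2π) = 96 Hz.
96 Hz mod fs = 24 Hz.
24 Hz > fs/2 = 18 Hz, folds to fs − 24 Hz = 12 Hz.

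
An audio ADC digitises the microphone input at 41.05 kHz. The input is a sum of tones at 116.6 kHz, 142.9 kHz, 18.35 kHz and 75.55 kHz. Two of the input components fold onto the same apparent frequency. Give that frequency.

fs/2 = 20.525 kHz.
116.6 kHz mod fs = 34.5 kHz.
34.5 kHz > fs/2 = 20.525 kHz, folds to fs − 34.5 kHz = 6.55 kHz.
142.9 kHz mod fs = 19.75 kHz.
19.75 kHz ≤ fs/2 = 20.525 kHz, appears at 19.75 kHz.
18.35 kHz ≤ fs/2 = 20.525 kHz, passes unchanged.
75.55 kHz mod fs = 34.5 kHz.
34.5 kHz > fs/2 = 20.525 kHz, folds to fs − 34.5 kHz = 6.55 kHz.
75.55 kHz and 116.6 kHz both map to 6.55 kHz.

6.55 kHz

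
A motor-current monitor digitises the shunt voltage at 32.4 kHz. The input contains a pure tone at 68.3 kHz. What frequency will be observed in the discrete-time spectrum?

68.3 kHz mod fs = 3.5 kHz.
3.5 kHz ≤ fs/2 = 16.2 kHz, appears at 3.5 kHz.

3.5 kHz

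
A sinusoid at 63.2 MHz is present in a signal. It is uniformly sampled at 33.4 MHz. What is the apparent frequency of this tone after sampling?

3.6 MHz

63.2 MHz mod fs = 29.8 MHz.
29.8 MHz > fs/2 = 16.7 MHz, folds to fs − 29.8 MHz = 3.6 MHz.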